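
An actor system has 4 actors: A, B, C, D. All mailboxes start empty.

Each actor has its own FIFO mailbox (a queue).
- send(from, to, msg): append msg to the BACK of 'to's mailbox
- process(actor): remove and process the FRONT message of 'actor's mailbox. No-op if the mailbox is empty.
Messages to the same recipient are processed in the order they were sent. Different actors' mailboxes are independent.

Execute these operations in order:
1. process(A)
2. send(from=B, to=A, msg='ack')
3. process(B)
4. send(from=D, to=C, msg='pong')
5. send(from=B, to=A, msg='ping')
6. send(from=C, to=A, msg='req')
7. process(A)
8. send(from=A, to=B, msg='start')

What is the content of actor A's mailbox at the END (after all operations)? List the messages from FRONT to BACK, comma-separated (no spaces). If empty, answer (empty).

Answer: ping,req

Derivation:
After 1 (process(A)): A:[] B:[] C:[] D:[]
After 2 (send(from=B, to=A, msg='ack')): A:[ack] B:[] C:[] D:[]
After 3 (process(B)): A:[ack] B:[] C:[] D:[]
After 4 (send(from=D, to=C, msg='pong')): A:[ack] B:[] C:[pong] D:[]
After 5 (send(from=B, to=A, msg='ping')): A:[ack,ping] B:[] C:[pong] D:[]
After 6 (send(from=C, to=A, msg='req')): A:[ack,ping,req] B:[] C:[pong] D:[]
After 7 (process(A)): A:[ping,req] B:[] C:[pong] D:[]
After 8 (send(from=A, to=B, msg='start')): A:[ping,req] B:[start] C:[pong] D:[]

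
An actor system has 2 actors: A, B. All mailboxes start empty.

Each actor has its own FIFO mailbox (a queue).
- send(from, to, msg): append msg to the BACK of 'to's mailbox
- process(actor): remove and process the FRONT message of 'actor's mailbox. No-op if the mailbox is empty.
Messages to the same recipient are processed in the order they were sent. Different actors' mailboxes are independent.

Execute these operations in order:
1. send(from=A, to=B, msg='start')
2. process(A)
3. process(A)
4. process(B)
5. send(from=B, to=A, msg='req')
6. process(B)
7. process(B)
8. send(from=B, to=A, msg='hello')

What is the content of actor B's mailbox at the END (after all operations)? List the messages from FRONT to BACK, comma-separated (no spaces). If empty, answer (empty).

Answer: (empty)

Derivation:
After 1 (send(from=A, to=B, msg='start')): A:[] B:[start]
After 2 (process(A)): A:[] B:[start]
After 3 (process(A)): A:[] B:[start]
After 4 (process(B)): A:[] B:[]
After 5 (send(from=B, to=A, msg='req')): A:[req] B:[]
After 6 (process(B)): A:[req] B:[]
After 7 (process(B)): A:[req] B:[]
After 8 (send(from=B, to=A, msg='hello')): A:[req,hello] B:[]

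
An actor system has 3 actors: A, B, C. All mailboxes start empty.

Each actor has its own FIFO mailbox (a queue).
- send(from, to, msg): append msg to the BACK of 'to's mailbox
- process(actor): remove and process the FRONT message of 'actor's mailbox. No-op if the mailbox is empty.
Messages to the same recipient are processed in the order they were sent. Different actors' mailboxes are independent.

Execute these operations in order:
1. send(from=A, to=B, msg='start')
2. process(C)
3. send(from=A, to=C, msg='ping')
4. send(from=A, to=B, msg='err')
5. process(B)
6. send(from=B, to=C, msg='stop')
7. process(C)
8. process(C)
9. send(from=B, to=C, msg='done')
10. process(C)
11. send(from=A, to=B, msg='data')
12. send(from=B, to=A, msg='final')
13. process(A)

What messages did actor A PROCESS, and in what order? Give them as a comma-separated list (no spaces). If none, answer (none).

Answer: final

Derivation:
After 1 (send(from=A, to=B, msg='start')): A:[] B:[start] C:[]
After 2 (process(C)): A:[] B:[start] C:[]
After 3 (send(from=A, to=C, msg='ping')): A:[] B:[start] C:[ping]
After 4 (send(from=A, to=B, msg='err')): A:[] B:[start,err] C:[ping]
After 5 (process(B)): A:[] B:[err] C:[ping]
After 6 (send(from=B, to=C, msg='stop')): A:[] B:[err] C:[ping,stop]
After 7 (process(C)): A:[] B:[err] C:[stop]
After 8 (process(C)): A:[] B:[err] C:[]
After 9 (send(from=B, to=C, msg='done')): A:[] B:[err] C:[done]
After 10 (process(C)): A:[] B:[err] C:[]
After 11 (send(from=A, to=B, msg='data')): A:[] B:[err,data] C:[]
After 12 (send(from=B, to=A, msg='final')): A:[final] B:[err,data] C:[]
After 13 (process(A)): A:[] B:[err,data] C:[]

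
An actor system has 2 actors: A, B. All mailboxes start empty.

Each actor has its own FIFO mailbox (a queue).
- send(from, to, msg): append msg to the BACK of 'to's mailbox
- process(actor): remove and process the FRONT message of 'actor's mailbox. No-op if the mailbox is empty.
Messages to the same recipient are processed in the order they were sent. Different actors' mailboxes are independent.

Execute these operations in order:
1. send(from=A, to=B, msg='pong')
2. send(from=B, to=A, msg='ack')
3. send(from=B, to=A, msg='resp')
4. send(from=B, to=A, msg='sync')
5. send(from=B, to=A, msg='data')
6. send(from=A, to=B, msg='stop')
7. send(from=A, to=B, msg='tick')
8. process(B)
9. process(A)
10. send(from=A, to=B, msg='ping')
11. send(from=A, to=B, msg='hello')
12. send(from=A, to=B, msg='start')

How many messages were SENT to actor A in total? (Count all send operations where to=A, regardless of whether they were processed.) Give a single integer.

After 1 (send(from=A, to=B, msg='pong')): A:[] B:[pong]
After 2 (send(from=B, to=A, msg='ack')): A:[ack] B:[pong]
After 3 (send(from=B, to=A, msg='resp')): A:[ack,resp] B:[pong]
After 4 (send(from=B, to=A, msg='sync')): A:[ack,resp,sync] B:[pong]
After 5 (send(from=B, to=A, msg='data')): A:[ack,resp,sync,data] B:[pong]
After 6 (send(from=A, to=B, msg='stop')): A:[ack,resp,sync,data] B:[pong,stop]
After 7 (send(from=A, to=B, msg='tick')): A:[ack,resp,sync,data] B:[pong,stop,tick]
After 8 (process(B)): A:[ack,resp,sync,data] B:[stop,tick]
After 9 (process(A)): A:[resp,sync,data] B:[stop,tick]
After 10 (send(from=A, to=B, msg='ping')): A:[resp,sync,data] B:[stop,tick,ping]
After 11 (send(from=A, to=B, msg='hello')): A:[resp,sync,data] B:[stop,tick,ping,hello]
After 12 (send(from=A, to=B, msg='start')): A:[resp,sync,data] B:[stop,tick,ping,hello,start]

Answer: 4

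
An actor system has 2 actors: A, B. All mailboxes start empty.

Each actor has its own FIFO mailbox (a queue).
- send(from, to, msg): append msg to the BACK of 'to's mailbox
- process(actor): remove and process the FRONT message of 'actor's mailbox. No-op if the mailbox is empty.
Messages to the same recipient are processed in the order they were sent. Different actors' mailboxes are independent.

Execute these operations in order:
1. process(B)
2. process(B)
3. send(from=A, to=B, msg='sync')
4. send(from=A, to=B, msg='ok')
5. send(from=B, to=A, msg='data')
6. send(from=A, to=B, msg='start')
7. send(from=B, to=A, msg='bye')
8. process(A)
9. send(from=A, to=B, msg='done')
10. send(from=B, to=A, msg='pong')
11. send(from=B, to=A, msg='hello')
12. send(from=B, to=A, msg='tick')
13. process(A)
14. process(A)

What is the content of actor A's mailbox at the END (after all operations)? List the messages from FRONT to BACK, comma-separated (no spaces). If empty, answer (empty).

After 1 (process(B)): A:[] B:[]
After 2 (process(B)): A:[] B:[]
After 3 (send(from=A, to=B, msg='sync')): A:[] B:[sync]
After 4 (send(from=A, to=B, msg='ok')): A:[] B:[sync,ok]
After 5 (send(from=B, to=A, msg='data')): A:[data] B:[sync,ok]
After 6 (send(from=A, to=B, msg='start')): A:[data] B:[sync,ok,start]
After 7 (send(from=B, to=A, msg='bye')): A:[data,bye] B:[sync,ok,start]
After 8 (process(A)): A:[bye] B:[sync,ok,start]
After 9 (send(from=A, to=B, msg='done')): A:[bye] B:[sync,ok,start,done]
After 10 (send(from=B, to=A, msg='pong')): A:[bye,pong] B:[sync,ok,start,done]
After 11 (send(from=B, to=A, msg='hello')): A:[bye,pong,hello] B:[sync,ok,start,done]
After 12 (send(from=B, to=A, msg='tick')): A:[bye,pong,hello,tick] B:[sync,ok,start,done]
After 13 (process(A)): A:[pong,hello,tick] B:[sync,ok,start,done]
After 14 (process(A)): A:[hello,tick] B:[sync,ok,start,done]

Answer: hello,tick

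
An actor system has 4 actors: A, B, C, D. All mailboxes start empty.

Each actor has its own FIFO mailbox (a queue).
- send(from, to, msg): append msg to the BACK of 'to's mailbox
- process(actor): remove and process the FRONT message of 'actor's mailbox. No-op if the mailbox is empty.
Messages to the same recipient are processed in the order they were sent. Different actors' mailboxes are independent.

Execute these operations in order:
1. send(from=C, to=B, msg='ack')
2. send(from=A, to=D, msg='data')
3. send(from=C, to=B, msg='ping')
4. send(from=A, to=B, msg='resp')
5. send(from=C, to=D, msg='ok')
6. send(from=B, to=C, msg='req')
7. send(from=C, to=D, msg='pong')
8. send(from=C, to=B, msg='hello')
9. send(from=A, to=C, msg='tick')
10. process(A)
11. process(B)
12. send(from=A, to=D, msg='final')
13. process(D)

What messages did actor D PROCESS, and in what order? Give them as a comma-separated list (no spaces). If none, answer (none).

After 1 (send(from=C, to=B, msg='ack')): A:[] B:[ack] C:[] D:[]
After 2 (send(from=A, to=D, msg='data')): A:[] B:[ack] C:[] D:[data]
After 3 (send(from=C, to=B, msg='ping')): A:[] B:[ack,ping] C:[] D:[data]
After 4 (send(from=A, to=B, msg='resp')): A:[] B:[ack,ping,resp] C:[] D:[data]
After 5 (send(from=C, to=D, msg='ok')): A:[] B:[ack,ping,resp] C:[] D:[data,ok]
After 6 (send(from=B, to=C, msg='req')): A:[] B:[ack,ping,resp] C:[req] D:[data,ok]
After 7 (send(from=C, to=D, msg='pong')): A:[] B:[ack,ping,resp] C:[req] D:[data,ok,pong]
After 8 (send(from=C, to=B, msg='hello')): A:[] B:[ack,ping,resp,hello] C:[req] D:[data,ok,pong]
After 9 (send(from=A, to=C, msg='tick')): A:[] B:[ack,ping,resp,hello] C:[req,tick] D:[data,ok,pong]
After 10 (process(A)): A:[] B:[ack,ping,resp,hello] C:[req,tick] D:[data,ok,pong]
After 11 (process(B)): A:[] B:[ping,resp,hello] C:[req,tick] D:[data,ok,pong]
After 12 (send(from=A, to=D, msg='final')): A:[] B:[ping,resp,hello] C:[req,tick] D:[data,ok,pong,final]
After 13 (process(D)): A:[] B:[ping,resp,hello] C:[req,tick] D:[ok,pong,final]

Answer: data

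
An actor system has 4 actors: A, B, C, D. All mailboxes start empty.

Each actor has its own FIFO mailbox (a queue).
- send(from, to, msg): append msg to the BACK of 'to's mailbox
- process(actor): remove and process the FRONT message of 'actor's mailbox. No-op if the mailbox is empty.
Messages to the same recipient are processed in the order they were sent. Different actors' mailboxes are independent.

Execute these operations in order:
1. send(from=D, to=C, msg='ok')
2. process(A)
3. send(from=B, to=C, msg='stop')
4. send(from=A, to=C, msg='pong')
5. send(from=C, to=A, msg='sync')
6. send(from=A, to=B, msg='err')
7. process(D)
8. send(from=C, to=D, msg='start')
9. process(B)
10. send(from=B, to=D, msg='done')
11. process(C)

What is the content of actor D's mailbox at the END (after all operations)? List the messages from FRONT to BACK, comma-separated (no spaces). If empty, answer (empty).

After 1 (send(from=D, to=C, msg='ok')): A:[] B:[] C:[ok] D:[]
After 2 (process(A)): A:[] B:[] C:[ok] D:[]
After 3 (send(from=B, to=C, msg='stop')): A:[] B:[] C:[ok,stop] D:[]
After 4 (send(from=A, to=C, msg='pong')): A:[] B:[] C:[ok,stop,pong] D:[]
After 5 (send(from=C, to=A, msg='sync')): A:[sync] B:[] C:[ok,stop,pong] D:[]
After 6 (send(from=A, to=B, msg='err')): A:[sync] B:[err] C:[ok,stop,pong] D:[]
After 7 (process(D)): A:[sync] B:[err] C:[ok,stop,pong] D:[]
After 8 (send(from=C, to=D, msg='start')): A:[sync] B:[err] C:[ok,stop,pong] D:[start]
After 9 (process(B)): A:[sync] B:[] C:[ok,stop,pong] D:[start]
After 10 (send(from=B, to=D, msg='done')): A:[sync] B:[] C:[ok,stop,pong] D:[start,done]
After 11 (process(C)): A:[sync] B:[] C:[stop,pong] D:[start,done]

Answer: start,done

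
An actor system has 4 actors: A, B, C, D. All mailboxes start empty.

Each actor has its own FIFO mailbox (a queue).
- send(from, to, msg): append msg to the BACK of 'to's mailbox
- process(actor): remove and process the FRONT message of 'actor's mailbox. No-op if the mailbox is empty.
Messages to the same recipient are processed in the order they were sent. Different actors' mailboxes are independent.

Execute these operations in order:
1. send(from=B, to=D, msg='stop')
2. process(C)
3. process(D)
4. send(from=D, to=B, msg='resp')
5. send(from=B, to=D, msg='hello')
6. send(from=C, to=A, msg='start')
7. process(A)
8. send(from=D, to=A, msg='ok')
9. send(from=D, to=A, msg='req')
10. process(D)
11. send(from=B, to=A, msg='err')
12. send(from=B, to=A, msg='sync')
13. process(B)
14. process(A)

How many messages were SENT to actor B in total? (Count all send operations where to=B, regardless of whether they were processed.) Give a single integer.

Answer: 1

Derivation:
After 1 (send(from=B, to=D, msg='stop')): A:[] B:[] C:[] D:[stop]
After 2 (process(C)): A:[] B:[] C:[] D:[stop]
After 3 (process(D)): A:[] B:[] C:[] D:[]
After 4 (send(from=D, to=B, msg='resp')): A:[] B:[resp] C:[] D:[]
After 5 (send(from=B, to=D, msg='hello')): A:[] B:[resp] C:[] D:[hello]
After 6 (send(from=C, to=A, msg='start')): A:[start] B:[resp] C:[] D:[hello]
After 7 (process(A)): A:[] B:[resp] C:[] D:[hello]
After 8 (send(from=D, to=A, msg='ok')): A:[ok] B:[resp] C:[] D:[hello]
After 9 (send(from=D, to=A, msg='req')): A:[ok,req] B:[resp] C:[] D:[hello]
After 10 (process(D)): A:[ok,req] B:[resp] C:[] D:[]
After 11 (send(from=B, to=A, msg='err')): A:[ok,req,err] B:[resp] C:[] D:[]
After 12 (send(from=B, to=A, msg='sync')): A:[ok,req,err,sync] B:[resp] C:[] D:[]
After 13 (process(B)): A:[ok,req,err,sync] B:[] C:[] D:[]
After 14 (process(A)): A:[req,err,sync] B:[] C:[] D:[]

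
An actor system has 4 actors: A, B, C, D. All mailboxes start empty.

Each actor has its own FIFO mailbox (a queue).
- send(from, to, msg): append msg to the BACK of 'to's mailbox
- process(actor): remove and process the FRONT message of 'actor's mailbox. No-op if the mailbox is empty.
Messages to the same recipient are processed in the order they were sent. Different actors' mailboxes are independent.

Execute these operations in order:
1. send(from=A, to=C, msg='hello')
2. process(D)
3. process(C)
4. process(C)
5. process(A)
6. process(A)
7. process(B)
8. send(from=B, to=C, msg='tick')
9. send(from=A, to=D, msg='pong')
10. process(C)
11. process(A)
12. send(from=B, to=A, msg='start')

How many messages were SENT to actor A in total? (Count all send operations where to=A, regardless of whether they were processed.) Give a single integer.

Answer: 1

Derivation:
After 1 (send(from=A, to=C, msg='hello')): A:[] B:[] C:[hello] D:[]
After 2 (process(D)): A:[] B:[] C:[hello] D:[]
After 3 (process(C)): A:[] B:[] C:[] D:[]
After 4 (process(C)): A:[] B:[] C:[] D:[]
After 5 (process(A)): A:[] B:[] C:[] D:[]
After 6 (process(A)): A:[] B:[] C:[] D:[]
After 7 (process(B)): A:[] B:[] C:[] D:[]
After 8 (send(from=B, to=C, msg='tick')): A:[] B:[] C:[tick] D:[]
After 9 (send(from=A, to=D, msg='pong')): A:[] B:[] C:[tick] D:[pong]
After 10 (process(C)): A:[] B:[] C:[] D:[pong]
After 11 (process(A)): A:[] B:[] C:[] D:[pong]
After 12 (send(from=B, to=A, msg='start')): A:[start] B:[] C:[] D:[pong]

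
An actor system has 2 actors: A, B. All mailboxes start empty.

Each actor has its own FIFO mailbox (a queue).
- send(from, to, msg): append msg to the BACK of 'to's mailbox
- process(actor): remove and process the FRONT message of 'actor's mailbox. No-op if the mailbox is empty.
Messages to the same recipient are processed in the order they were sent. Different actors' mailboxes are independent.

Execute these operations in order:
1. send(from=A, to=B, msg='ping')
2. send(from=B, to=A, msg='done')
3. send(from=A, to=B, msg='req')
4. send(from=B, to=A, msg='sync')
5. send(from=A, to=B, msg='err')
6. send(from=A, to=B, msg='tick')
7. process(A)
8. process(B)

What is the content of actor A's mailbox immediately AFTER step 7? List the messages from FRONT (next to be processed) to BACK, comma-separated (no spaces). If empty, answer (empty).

After 1 (send(from=A, to=B, msg='ping')): A:[] B:[ping]
After 2 (send(from=B, to=A, msg='done')): A:[done] B:[ping]
After 3 (send(from=A, to=B, msg='req')): A:[done] B:[ping,req]
After 4 (send(from=B, to=A, msg='sync')): A:[done,sync] B:[ping,req]
After 5 (send(from=A, to=B, msg='err')): A:[done,sync] B:[ping,req,err]
After 6 (send(from=A, to=B, msg='tick')): A:[done,sync] B:[ping,req,err,tick]
After 7 (process(A)): A:[sync] B:[ping,req,err,tick]

sync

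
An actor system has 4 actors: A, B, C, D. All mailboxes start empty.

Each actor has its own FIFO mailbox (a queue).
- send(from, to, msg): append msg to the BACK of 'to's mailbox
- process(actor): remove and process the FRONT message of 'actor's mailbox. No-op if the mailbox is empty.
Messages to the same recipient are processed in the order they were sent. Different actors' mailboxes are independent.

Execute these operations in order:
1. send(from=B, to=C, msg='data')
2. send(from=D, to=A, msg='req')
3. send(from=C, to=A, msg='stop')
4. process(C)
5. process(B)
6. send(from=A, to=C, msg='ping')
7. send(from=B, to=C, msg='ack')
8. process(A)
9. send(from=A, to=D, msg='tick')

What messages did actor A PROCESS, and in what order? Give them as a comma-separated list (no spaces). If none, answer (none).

Answer: req

Derivation:
After 1 (send(from=B, to=C, msg='data')): A:[] B:[] C:[data] D:[]
After 2 (send(from=D, to=A, msg='req')): A:[req] B:[] C:[data] D:[]
After 3 (send(from=C, to=A, msg='stop')): A:[req,stop] B:[] C:[data] D:[]
After 4 (process(C)): A:[req,stop] B:[] C:[] D:[]
After 5 (process(B)): A:[req,stop] B:[] C:[] D:[]
After 6 (send(from=A, to=C, msg='ping')): A:[req,stop] B:[] C:[ping] D:[]
After 7 (send(from=B, to=C, msg='ack')): A:[req,stop] B:[] C:[ping,ack] D:[]
After 8 (process(A)): A:[stop] B:[] C:[ping,ack] D:[]
After 9 (send(from=A, to=D, msg='tick')): A:[stop] B:[] C:[ping,ack] D:[tick]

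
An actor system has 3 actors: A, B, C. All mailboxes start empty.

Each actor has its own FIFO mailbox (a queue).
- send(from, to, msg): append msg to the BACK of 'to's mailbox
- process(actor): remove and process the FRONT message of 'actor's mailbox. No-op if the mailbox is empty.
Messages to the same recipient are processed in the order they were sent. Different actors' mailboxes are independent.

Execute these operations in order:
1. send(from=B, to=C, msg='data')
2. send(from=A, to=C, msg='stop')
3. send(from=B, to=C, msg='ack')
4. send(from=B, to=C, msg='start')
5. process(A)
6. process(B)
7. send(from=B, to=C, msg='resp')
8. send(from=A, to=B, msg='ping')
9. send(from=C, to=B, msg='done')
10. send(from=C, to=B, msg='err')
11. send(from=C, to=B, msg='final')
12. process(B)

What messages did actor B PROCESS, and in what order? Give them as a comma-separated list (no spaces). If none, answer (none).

Answer: ping

Derivation:
After 1 (send(from=B, to=C, msg='data')): A:[] B:[] C:[data]
After 2 (send(from=A, to=C, msg='stop')): A:[] B:[] C:[data,stop]
After 3 (send(from=B, to=C, msg='ack')): A:[] B:[] C:[data,stop,ack]
After 4 (send(from=B, to=C, msg='start')): A:[] B:[] C:[data,stop,ack,start]
After 5 (process(A)): A:[] B:[] C:[data,stop,ack,start]
After 6 (process(B)): A:[] B:[] C:[data,stop,ack,start]
After 7 (send(from=B, to=C, msg='resp')): A:[] B:[] C:[data,stop,ack,start,resp]
After 8 (send(from=A, to=B, msg='ping')): A:[] B:[ping] C:[data,stop,ack,start,resp]
After 9 (send(from=C, to=B, msg='done')): A:[] B:[ping,done] C:[data,stop,ack,start,resp]
After 10 (send(from=C, to=B, msg='err')): A:[] B:[ping,done,err] C:[data,stop,ack,start,resp]
After 11 (send(from=C, to=B, msg='final')): A:[] B:[ping,done,err,final] C:[data,stop,ack,start,resp]
After 12 (process(B)): A:[] B:[done,err,final] C:[data,stop,ack,start,resp]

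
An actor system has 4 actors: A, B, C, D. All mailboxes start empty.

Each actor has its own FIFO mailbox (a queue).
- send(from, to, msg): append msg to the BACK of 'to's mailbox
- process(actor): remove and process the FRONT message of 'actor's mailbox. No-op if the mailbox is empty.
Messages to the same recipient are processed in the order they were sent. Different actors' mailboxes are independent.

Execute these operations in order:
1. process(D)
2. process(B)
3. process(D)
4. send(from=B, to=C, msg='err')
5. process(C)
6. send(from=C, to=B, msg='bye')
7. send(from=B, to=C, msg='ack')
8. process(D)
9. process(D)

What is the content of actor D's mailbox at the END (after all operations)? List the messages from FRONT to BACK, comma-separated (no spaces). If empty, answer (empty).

Answer: (empty)

Derivation:
After 1 (process(D)): A:[] B:[] C:[] D:[]
After 2 (process(B)): A:[] B:[] C:[] D:[]
After 3 (process(D)): A:[] B:[] C:[] D:[]
After 4 (send(from=B, to=C, msg='err')): A:[] B:[] C:[err] D:[]
After 5 (process(C)): A:[] B:[] C:[] D:[]
After 6 (send(from=C, to=B, msg='bye')): A:[] B:[bye] C:[] D:[]
After 7 (send(from=B, to=C, msg='ack')): A:[] B:[bye] C:[ack] D:[]
After 8 (process(D)): A:[] B:[bye] C:[ack] D:[]
After 9 (process(D)): A:[] B:[bye] C:[ack] D:[]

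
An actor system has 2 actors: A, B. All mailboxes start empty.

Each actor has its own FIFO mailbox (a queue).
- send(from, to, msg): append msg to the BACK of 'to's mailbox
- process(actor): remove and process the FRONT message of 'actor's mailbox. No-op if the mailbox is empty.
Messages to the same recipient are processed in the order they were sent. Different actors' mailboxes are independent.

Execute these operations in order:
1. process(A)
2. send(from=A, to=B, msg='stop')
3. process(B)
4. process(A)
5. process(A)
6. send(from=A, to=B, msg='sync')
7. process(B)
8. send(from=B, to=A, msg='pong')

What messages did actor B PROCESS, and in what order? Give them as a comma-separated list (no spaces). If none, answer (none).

Answer: stop,sync

Derivation:
After 1 (process(A)): A:[] B:[]
After 2 (send(from=A, to=B, msg='stop')): A:[] B:[stop]
After 3 (process(B)): A:[] B:[]
After 4 (process(A)): A:[] B:[]
After 5 (process(A)): A:[] B:[]
After 6 (send(from=A, to=B, msg='sync')): A:[] B:[sync]
After 7 (process(B)): A:[] B:[]
After 8 (send(from=B, to=A, msg='pong')): A:[pong] B:[]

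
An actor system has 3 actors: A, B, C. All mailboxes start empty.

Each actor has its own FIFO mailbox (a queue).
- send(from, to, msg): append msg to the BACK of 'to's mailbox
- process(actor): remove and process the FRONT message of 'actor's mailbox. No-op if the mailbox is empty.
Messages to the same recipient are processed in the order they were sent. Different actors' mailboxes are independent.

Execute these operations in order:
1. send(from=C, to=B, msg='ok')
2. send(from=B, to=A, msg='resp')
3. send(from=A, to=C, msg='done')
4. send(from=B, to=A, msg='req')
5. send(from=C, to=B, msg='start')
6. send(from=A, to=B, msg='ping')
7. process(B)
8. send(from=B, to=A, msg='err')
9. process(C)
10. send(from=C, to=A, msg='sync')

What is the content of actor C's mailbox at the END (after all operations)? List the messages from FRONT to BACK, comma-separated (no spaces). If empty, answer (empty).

Answer: (empty)

Derivation:
After 1 (send(from=C, to=B, msg='ok')): A:[] B:[ok] C:[]
After 2 (send(from=B, to=A, msg='resp')): A:[resp] B:[ok] C:[]
After 3 (send(from=A, to=C, msg='done')): A:[resp] B:[ok] C:[done]
After 4 (send(from=B, to=A, msg='req')): A:[resp,req] B:[ok] C:[done]
After 5 (send(from=C, to=B, msg='start')): A:[resp,req] B:[ok,start] C:[done]
After 6 (send(from=A, to=B, msg='ping')): A:[resp,req] B:[ok,start,ping] C:[done]
After 7 (process(B)): A:[resp,req] B:[start,ping] C:[done]
After 8 (send(from=B, to=A, msg='err')): A:[resp,req,err] B:[start,ping] C:[done]
After 9 (process(C)): A:[resp,req,err] B:[start,ping] C:[]
After 10 (send(from=C, to=A, msg='sync')): A:[resp,req,err,sync] B:[start,ping] C:[]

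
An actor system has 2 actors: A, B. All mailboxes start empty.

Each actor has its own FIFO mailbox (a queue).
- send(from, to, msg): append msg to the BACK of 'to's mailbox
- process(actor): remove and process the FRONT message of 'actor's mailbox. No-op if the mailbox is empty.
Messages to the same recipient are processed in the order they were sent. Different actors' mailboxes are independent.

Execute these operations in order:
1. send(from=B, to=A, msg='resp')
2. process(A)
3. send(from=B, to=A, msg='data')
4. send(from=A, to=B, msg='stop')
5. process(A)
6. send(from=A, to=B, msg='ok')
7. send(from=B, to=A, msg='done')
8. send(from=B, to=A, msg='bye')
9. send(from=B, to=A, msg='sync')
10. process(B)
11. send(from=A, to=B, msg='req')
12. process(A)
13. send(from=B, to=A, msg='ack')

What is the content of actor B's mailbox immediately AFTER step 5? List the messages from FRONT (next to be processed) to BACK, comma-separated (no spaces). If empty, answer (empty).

After 1 (send(from=B, to=A, msg='resp')): A:[resp] B:[]
After 2 (process(A)): A:[] B:[]
After 3 (send(from=B, to=A, msg='data')): A:[data] B:[]
After 4 (send(from=A, to=B, msg='stop')): A:[data] B:[stop]
After 5 (process(A)): A:[] B:[stop]

stop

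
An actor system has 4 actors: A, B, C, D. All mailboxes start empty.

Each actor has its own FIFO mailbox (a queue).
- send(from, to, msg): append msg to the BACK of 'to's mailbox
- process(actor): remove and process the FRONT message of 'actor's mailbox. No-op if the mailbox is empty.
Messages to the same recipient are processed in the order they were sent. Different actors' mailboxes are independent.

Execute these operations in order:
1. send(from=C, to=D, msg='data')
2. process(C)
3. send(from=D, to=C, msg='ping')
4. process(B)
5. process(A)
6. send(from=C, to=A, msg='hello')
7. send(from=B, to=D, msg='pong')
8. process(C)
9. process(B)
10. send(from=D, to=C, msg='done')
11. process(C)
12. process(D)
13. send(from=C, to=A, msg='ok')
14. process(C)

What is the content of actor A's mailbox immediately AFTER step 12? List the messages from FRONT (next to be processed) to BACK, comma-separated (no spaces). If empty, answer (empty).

After 1 (send(from=C, to=D, msg='data')): A:[] B:[] C:[] D:[data]
After 2 (process(C)): A:[] B:[] C:[] D:[data]
After 3 (send(from=D, to=C, msg='ping')): A:[] B:[] C:[ping] D:[data]
After 4 (process(B)): A:[] B:[] C:[ping] D:[data]
After 5 (process(A)): A:[] B:[] C:[ping] D:[data]
After 6 (send(from=C, to=A, msg='hello')): A:[hello] B:[] C:[ping] D:[data]
After 7 (send(from=B, to=D, msg='pong')): A:[hello] B:[] C:[ping] D:[data,pong]
After 8 (process(C)): A:[hello] B:[] C:[] D:[data,pong]
After 9 (process(B)): A:[hello] B:[] C:[] D:[data,pong]
After 10 (send(from=D, to=C, msg='done')): A:[hello] B:[] C:[done] D:[data,pong]
After 11 (process(C)): A:[hello] B:[] C:[] D:[data,pong]
After 12 (process(D)): A:[hello] B:[] C:[] D:[pong]

hello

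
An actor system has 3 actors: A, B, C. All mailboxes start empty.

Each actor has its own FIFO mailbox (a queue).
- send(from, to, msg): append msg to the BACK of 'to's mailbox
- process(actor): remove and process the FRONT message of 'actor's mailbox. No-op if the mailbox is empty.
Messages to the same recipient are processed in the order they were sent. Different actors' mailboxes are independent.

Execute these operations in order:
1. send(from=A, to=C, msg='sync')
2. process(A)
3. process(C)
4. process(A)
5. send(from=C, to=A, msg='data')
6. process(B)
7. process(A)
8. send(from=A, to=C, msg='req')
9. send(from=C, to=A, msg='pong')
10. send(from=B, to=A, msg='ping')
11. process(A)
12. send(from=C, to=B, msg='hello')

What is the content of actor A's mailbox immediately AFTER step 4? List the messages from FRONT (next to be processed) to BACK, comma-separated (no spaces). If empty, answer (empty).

After 1 (send(from=A, to=C, msg='sync')): A:[] B:[] C:[sync]
After 2 (process(A)): A:[] B:[] C:[sync]
After 3 (process(C)): A:[] B:[] C:[]
After 4 (process(A)): A:[] B:[] C:[]

(empty)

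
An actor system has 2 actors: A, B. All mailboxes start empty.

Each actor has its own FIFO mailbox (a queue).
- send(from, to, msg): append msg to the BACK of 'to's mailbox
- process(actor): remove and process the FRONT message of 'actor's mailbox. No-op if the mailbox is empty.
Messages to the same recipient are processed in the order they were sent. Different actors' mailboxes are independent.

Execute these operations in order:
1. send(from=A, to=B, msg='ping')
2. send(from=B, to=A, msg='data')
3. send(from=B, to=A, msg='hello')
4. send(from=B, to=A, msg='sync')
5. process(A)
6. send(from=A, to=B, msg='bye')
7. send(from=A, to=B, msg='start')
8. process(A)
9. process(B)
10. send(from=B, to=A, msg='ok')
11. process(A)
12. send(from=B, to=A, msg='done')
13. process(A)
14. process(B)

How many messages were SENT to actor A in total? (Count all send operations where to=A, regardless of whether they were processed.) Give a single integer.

Answer: 5

Derivation:
After 1 (send(from=A, to=B, msg='ping')): A:[] B:[ping]
After 2 (send(from=B, to=A, msg='data')): A:[data] B:[ping]
After 3 (send(from=B, to=A, msg='hello')): A:[data,hello] B:[ping]
After 4 (send(from=B, to=A, msg='sync')): A:[data,hello,sync] B:[ping]
After 5 (process(A)): A:[hello,sync] B:[ping]
After 6 (send(from=A, to=B, msg='bye')): A:[hello,sync] B:[ping,bye]
After 7 (send(from=A, to=B, msg='start')): A:[hello,sync] B:[ping,bye,start]
After 8 (process(A)): A:[sync] B:[ping,bye,start]
After 9 (process(B)): A:[sync] B:[bye,start]
After 10 (send(from=B, to=A, msg='ok')): A:[sync,ok] B:[bye,start]
After 11 (process(A)): A:[ok] B:[bye,start]
After 12 (send(from=B, to=A, msg='done')): A:[ok,done] B:[bye,start]
After 13 (process(A)): A:[done] B:[bye,start]
After 14 (process(B)): A:[done] B:[start]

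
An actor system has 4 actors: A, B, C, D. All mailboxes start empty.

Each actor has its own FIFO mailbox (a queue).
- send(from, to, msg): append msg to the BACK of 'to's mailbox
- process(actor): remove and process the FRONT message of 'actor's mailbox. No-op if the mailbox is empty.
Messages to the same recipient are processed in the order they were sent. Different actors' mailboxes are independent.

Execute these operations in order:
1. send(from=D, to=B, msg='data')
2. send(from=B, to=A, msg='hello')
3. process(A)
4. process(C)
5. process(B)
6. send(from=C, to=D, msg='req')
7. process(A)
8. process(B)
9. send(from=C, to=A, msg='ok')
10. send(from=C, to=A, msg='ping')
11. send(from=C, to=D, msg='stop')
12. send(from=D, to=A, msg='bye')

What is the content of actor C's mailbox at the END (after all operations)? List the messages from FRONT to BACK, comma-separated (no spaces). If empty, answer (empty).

After 1 (send(from=D, to=B, msg='data')): A:[] B:[data] C:[] D:[]
After 2 (send(from=B, to=A, msg='hello')): A:[hello] B:[data] C:[] D:[]
After 3 (process(A)): A:[] B:[data] C:[] D:[]
After 4 (process(C)): A:[] B:[data] C:[] D:[]
After 5 (process(B)): A:[] B:[] C:[] D:[]
After 6 (send(from=C, to=D, msg='req')): A:[] B:[] C:[] D:[req]
After 7 (process(A)): A:[] B:[] C:[] D:[req]
After 8 (process(B)): A:[] B:[] C:[] D:[req]
After 9 (send(from=C, to=A, msg='ok')): A:[ok] B:[] C:[] D:[req]
After 10 (send(from=C, to=A, msg='ping')): A:[ok,ping] B:[] C:[] D:[req]
After 11 (send(from=C, to=D, msg='stop')): A:[ok,ping] B:[] C:[] D:[req,stop]
After 12 (send(from=D, to=A, msg='bye')): A:[ok,ping,bye] B:[] C:[] D:[req,stop]

Answer: (empty)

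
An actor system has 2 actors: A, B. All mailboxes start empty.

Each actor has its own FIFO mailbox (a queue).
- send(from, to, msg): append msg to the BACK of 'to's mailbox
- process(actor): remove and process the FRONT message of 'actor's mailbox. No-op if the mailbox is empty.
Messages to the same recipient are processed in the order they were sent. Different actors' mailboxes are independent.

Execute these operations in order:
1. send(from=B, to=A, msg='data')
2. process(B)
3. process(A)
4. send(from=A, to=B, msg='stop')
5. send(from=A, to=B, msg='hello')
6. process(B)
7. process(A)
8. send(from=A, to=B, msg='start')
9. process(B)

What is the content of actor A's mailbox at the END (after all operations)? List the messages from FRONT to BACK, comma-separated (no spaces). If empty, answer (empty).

Answer: (empty)

Derivation:
After 1 (send(from=B, to=A, msg='data')): A:[data] B:[]
After 2 (process(B)): A:[data] B:[]
After 3 (process(A)): A:[] B:[]
After 4 (send(from=A, to=B, msg='stop')): A:[] B:[stop]
After 5 (send(from=A, to=B, msg='hello')): A:[] B:[stop,hello]
After 6 (process(B)): A:[] B:[hello]
After 7 (process(A)): A:[] B:[hello]
After 8 (send(from=A, to=B, msg='start')): A:[] B:[hello,start]
After 9 (process(B)): A:[] B:[start]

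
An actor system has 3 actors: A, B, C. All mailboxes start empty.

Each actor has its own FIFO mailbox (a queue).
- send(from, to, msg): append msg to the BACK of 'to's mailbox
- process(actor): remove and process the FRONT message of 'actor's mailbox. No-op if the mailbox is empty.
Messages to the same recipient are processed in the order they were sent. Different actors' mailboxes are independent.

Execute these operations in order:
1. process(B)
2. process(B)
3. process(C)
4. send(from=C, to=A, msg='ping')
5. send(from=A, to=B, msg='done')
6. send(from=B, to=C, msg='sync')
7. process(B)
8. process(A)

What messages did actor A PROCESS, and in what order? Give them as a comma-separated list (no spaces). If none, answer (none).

Answer: ping

Derivation:
After 1 (process(B)): A:[] B:[] C:[]
After 2 (process(B)): A:[] B:[] C:[]
After 3 (process(C)): A:[] B:[] C:[]
After 4 (send(from=C, to=A, msg='ping')): A:[ping] B:[] C:[]
After 5 (send(from=A, to=B, msg='done')): A:[ping] B:[done] C:[]
After 6 (send(from=B, to=C, msg='sync')): A:[ping] B:[done] C:[sync]
After 7 (process(B)): A:[ping] B:[] C:[sync]
After 8 (process(A)): A:[] B:[] C:[sync]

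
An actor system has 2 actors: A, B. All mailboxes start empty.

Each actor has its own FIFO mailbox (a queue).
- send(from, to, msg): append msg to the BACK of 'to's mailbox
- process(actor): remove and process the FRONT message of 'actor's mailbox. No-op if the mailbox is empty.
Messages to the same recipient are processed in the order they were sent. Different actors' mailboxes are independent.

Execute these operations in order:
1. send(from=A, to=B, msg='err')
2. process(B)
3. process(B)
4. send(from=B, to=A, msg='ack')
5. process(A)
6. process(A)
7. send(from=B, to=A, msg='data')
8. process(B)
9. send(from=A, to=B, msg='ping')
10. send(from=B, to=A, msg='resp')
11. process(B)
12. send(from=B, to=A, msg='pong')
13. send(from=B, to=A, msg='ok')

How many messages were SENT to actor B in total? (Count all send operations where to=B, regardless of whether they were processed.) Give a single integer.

Answer: 2

Derivation:
After 1 (send(from=A, to=B, msg='err')): A:[] B:[err]
After 2 (process(B)): A:[] B:[]
After 3 (process(B)): A:[] B:[]
After 4 (send(from=B, to=A, msg='ack')): A:[ack] B:[]
After 5 (process(A)): A:[] B:[]
After 6 (process(A)): A:[] B:[]
After 7 (send(from=B, to=A, msg='data')): A:[data] B:[]
After 8 (process(B)): A:[data] B:[]
After 9 (send(from=A, to=B, msg='ping')): A:[data] B:[ping]
After 10 (send(from=B, to=A, msg='resp')): A:[data,resp] B:[ping]
After 11 (process(B)): A:[data,resp] B:[]
After 12 (send(from=B, to=A, msg='pong')): A:[data,resp,pong] B:[]
After 13 (send(from=B, to=A, msg='ok')): A:[data,resp,pong,ok] B:[]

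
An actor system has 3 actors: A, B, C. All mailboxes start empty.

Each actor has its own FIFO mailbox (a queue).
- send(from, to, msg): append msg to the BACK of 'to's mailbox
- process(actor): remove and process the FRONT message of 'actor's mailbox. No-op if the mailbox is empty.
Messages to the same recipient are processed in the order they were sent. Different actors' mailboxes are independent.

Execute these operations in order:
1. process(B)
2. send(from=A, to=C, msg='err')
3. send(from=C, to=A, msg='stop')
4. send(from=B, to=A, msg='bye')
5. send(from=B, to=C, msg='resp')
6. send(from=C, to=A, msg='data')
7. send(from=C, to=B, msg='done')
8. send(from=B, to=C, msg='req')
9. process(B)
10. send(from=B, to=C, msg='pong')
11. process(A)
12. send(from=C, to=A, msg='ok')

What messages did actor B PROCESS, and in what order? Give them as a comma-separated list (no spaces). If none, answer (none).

Answer: done

Derivation:
After 1 (process(B)): A:[] B:[] C:[]
After 2 (send(from=A, to=C, msg='err')): A:[] B:[] C:[err]
After 3 (send(from=C, to=A, msg='stop')): A:[stop] B:[] C:[err]
After 4 (send(from=B, to=A, msg='bye')): A:[stop,bye] B:[] C:[err]
After 5 (send(from=B, to=C, msg='resp')): A:[stop,bye] B:[] C:[err,resp]
After 6 (send(from=C, to=A, msg='data')): A:[stop,bye,data] B:[] C:[err,resp]
After 7 (send(from=C, to=B, msg='done')): A:[stop,bye,data] B:[done] C:[err,resp]
After 8 (send(from=B, to=C, msg='req')): A:[stop,bye,data] B:[done] C:[err,resp,req]
After 9 (process(B)): A:[stop,bye,data] B:[] C:[err,resp,req]
After 10 (send(from=B, to=C, msg='pong')): A:[stop,bye,data] B:[] C:[err,resp,req,pong]
After 11 (process(A)): A:[bye,data] B:[] C:[err,resp,req,pong]
After 12 (send(from=C, to=A, msg='ok')): A:[bye,data,ok] B:[] C:[err,resp,req,pong]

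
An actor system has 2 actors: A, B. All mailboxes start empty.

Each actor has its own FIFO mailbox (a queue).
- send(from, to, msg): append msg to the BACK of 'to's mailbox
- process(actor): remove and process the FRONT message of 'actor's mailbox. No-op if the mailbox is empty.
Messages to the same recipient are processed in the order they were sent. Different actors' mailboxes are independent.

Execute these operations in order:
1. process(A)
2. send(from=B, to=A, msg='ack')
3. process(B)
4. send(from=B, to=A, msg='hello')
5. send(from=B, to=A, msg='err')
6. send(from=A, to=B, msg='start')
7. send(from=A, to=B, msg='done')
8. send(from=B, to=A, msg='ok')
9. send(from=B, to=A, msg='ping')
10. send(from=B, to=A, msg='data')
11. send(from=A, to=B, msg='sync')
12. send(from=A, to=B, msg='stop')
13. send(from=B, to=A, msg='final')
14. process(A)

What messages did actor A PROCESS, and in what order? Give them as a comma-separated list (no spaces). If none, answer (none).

After 1 (process(A)): A:[] B:[]
After 2 (send(from=B, to=A, msg='ack')): A:[ack] B:[]
After 3 (process(B)): A:[ack] B:[]
After 4 (send(from=B, to=A, msg='hello')): A:[ack,hello] B:[]
After 5 (send(from=B, to=A, msg='err')): A:[ack,hello,err] B:[]
After 6 (send(from=A, to=B, msg='start')): A:[ack,hello,err] B:[start]
After 7 (send(from=A, to=B, msg='done')): A:[ack,hello,err] B:[start,done]
After 8 (send(from=B, to=A, msg='ok')): A:[ack,hello,err,ok] B:[start,done]
After 9 (send(from=B, to=A, msg='ping')): A:[ack,hello,err,ok,ping] B:[start,done]
After 10 (send(from=B, to=A, msg='data')): A:[ack,hello,err,ok,ping,data] B:[start,done]
After 11 (send(from=A, to=B, msg='sync')): A:[ack,hello,err,ok,ping,data] B:[start,done,sync]
After 12 (send(from=A, to=B, msg='stop')): A:[ack,hello,err,ok,ping,data] B:[start,done,sync,stop]
After 13 (send(from=B, to=A, msg='final')): A:[ack,hello,err,ok,ping,data,final] B:[start,done,sync,stop]
After 14 (process(A)): A:[hello,err,ok,ping,data,final] B:[start,done,sync,stop]

Answer: ack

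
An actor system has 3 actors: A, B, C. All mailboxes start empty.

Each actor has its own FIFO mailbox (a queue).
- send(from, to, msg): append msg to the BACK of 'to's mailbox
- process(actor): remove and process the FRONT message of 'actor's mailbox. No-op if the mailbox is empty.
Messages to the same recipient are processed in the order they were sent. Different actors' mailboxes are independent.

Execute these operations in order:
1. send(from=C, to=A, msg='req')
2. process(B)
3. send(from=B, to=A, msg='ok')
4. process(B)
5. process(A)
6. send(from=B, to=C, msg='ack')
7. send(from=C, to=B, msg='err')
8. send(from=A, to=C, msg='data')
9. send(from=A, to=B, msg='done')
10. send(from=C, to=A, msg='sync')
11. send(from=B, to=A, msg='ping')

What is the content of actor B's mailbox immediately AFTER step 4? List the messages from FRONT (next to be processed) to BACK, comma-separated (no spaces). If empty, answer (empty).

After 1 (send(from=C, to=A, msg='req')): A:[req] B:[] C:[]
After 2 (process(B)): A:[req] B:[] C:[]
After 3 (send(from=B, to=A, msg='ok')): A:[req,ok] B:[] C:[]
After 4 (process(B)): A:[req,ok] B:[] C:[]

(empty)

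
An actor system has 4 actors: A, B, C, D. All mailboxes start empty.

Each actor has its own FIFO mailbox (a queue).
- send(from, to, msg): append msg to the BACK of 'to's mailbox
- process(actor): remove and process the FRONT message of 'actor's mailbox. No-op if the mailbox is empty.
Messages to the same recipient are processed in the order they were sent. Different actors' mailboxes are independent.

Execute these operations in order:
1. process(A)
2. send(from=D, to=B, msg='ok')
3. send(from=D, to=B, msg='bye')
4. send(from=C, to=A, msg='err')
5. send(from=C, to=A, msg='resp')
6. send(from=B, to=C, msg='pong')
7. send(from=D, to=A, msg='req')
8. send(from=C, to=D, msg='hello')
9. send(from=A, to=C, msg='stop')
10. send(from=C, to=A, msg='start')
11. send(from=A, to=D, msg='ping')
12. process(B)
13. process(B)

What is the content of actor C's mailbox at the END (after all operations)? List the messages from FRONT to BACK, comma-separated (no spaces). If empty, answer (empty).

After 1 (process(A)): A:[] B:[] C:[] D:[]
After 2 (send(from=D, to=B, msg='ok')): A:[] B:[ok] C:[] D:[]
After 3 (send(from=D, to=B, msg='bye')): A:[] B:[ok,bye] C:[] D:[]
After 4 (send(from=C, to=A, msg='err')): A:[err] B:[ok,bye] C:[] D:[]
After 5 (send(from=C, to=A, msg='resp')): A:[err,resp] B:[ok,bye] C:[] D:[]
After 6 (send(from=B, to=C, msg='pong')): A:[err,resp] B:[ok,bye] C:[pong] D:[]
After 7 (send(from=D, to=A, msg='req')): A:[err,resp,req] B:[ok,bye] C:[pong] D:[]
After 8 (send(from=C, to=D, msg='hello')): A:[err,resp,req] B:[ok,bye] C:[pong] D:[hello]
After 9 (send(from=A, to=C, msg='stop')): A:[err,resp,req] B:[ok,bye] C:[pong,stop] D:[hello]
After 10 (send(from=C, to=A, msg='start')): A:[err,resp,req,start] B:[ok,bye] C:[pong,stop] D:[hello]
After 11 (send(from=A, to=D, msg='ping')): A:[err,resp,req,start] B:[ok,bye] C:[pong,stop] D:[hello,ping]
After 12 (process(B)): A:[err,resp,req,start] B:[bye] C:[pong,stop] D:[hello,ping]
After 13 (process(B)): A:[err,resp,req,start] B:[] C:[pong,stop] D:[hello,ping]

Answer: pong,stop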